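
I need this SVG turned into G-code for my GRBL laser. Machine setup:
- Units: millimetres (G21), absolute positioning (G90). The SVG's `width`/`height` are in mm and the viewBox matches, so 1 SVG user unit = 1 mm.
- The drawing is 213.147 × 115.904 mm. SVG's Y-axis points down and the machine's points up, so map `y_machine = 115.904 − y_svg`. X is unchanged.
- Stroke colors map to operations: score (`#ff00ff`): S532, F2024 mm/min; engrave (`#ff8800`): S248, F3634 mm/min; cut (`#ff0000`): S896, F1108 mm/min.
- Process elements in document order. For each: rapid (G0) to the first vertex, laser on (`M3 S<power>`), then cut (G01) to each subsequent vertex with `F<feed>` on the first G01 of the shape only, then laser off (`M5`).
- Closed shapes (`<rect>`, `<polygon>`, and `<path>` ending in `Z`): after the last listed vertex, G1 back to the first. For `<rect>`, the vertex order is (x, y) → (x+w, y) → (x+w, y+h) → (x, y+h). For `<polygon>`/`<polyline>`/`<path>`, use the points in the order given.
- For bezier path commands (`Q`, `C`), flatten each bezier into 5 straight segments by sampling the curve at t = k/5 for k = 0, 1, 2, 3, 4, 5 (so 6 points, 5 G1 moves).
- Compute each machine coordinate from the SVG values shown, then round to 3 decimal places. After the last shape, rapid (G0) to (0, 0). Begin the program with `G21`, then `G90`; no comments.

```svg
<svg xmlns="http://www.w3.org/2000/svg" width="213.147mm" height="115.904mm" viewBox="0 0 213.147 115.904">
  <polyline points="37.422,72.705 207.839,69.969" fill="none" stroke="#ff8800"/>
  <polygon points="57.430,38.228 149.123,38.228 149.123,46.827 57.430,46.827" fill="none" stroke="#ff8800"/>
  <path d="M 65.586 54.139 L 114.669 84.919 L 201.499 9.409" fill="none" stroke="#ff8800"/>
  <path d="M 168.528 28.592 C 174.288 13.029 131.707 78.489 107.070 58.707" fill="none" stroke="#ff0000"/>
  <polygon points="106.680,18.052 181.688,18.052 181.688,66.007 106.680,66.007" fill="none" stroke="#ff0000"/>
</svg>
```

Since the viewBox matches the mm dimensions, user units are millimetres directly. The only transform is the Y-flip y_m = 115.904 − y_svg.

Shape 1 is a line segment drawn with `<polyline>`. Its stroke #ff8800 means engrave at S248, F3634. After flipping Y the toolpath is (37.422,43.199) → (207.839,45.935).

Shape 2 is a rectangle drawn with `<polygon>`. Its stroke #ff8800 means engrave at S248, F3634. After flipping Y the toolpath is (57.430,77.676) → (149.123,77.676) → (149.123,69.077) → (57.430,69.077) → (57.430,77.676), returning to the start.

Shape 3 is a open polyline drawn with `<path>`. Its stroke #ff8800 means engrave at S248, F3634. After flipping Y the toolpath is (65.586,61.765) → (114.669,30.985) → (201.499,106.495).

Shape 4 is a cubic bezier drawn with `<path>`. Its stroke #ff0000 means cut at S896, F1108. After flipping Y the toolpath is (168.528,87.312) → (166.713,88.257) → (156.479,77.738) → (141.005,63.734) → (123.475,54.227) → (107.070,57.197).

Shape 5 is a rectangle drawn with `<polygon>`. Its stroke #ff0000 means cut at S896, F1108. After flipping Y the toolpath is (106.680,97.852) → (181.688,97.852) → (181.688,49.897) → (106.680,49.897) → (106.680,97.852), returning to the start.

G21
G90
G0 X37.422 Y43.199
M3 S248
G01 X207.839 Y45.935 F3634
M5
G0 X57.430 Y77.676
M3 S248
G01 X149.123 Y77.676 F3634
G01 X149.123 Y69.077
G01 X57.430 Y69.077
G01 X57.430 Y77.676
M5
G0 X65.586 Y61.765
M3 S248
G01 X114.669 Y30.985 F3634
G01 X201.499 Y106.495
M5
G0 X168.528 Y87.312
M3 S896
G01 X166.713 Y88.257 F1108
G01 X156.479 Y77.738
G01 X141.005 Y63.734
G01 X123.475 Y54.227
G01 X107.070 Y57.197
M5
G0 X106.680 Y97.852
M3 S896
G01 X181.688 Y97.852 F1108
G01 X181.688 Y49.897
G01 X106.680 Y49.897
G01 X106.680 Y97.852
M5
G0 X0.000 Y0.000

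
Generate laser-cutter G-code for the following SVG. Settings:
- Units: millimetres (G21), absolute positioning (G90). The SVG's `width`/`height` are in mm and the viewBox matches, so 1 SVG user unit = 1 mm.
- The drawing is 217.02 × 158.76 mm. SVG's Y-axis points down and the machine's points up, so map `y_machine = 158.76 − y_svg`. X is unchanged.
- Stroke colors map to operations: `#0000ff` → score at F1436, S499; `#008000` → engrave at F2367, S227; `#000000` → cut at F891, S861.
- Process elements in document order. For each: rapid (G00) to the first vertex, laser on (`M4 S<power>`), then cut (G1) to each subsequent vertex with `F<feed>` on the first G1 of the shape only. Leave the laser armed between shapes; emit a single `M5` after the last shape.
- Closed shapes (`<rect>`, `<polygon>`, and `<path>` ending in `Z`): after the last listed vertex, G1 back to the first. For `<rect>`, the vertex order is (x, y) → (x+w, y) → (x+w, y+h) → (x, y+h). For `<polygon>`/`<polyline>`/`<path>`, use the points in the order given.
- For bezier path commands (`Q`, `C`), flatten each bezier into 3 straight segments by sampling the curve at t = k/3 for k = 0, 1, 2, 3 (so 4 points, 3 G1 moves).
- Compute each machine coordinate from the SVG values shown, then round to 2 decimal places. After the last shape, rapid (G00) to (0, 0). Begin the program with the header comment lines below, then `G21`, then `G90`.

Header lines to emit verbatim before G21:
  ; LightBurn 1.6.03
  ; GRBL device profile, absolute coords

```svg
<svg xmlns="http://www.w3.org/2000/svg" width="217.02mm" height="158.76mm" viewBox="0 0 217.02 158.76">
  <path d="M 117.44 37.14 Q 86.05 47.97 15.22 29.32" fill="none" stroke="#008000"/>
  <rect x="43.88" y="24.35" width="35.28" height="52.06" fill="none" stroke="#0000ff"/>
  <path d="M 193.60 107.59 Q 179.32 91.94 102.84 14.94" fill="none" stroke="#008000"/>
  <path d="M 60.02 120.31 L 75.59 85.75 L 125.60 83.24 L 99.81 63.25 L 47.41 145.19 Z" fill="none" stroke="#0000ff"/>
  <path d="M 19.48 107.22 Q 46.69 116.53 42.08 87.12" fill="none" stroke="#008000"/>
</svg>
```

Since the viewBox matches the mm dimensions, user units are millimetres directly. The only transform is the Y-flip y_m = 158.76 − y_svg.

Shape 1 is a quadratic bezier drawn with `<path>`. Its stroke #008000 means engrave at S227, F2367. After flipping Y the toolpath is (117.44,121.62) → (92.13,117.68) → (58.06,120.28) → (15.22,129.44).

Shape 2 is a rectangle drawn with `<rect>`. Its stroke #0000ff means score at S499, F1436. After flipping Y the toolpath is (43.88,134.41) → (79.16,134.41) → (79.16,82.35) → (43.88,82.35) → (43.88,134.41), returning to the start.

Shape 3 is a quadratic bezier drawn with `<path>`. Its stroke #008000 means engrave at S227, F2367. After flipping Y the toolpath is (193.60,51.17) → (177.17,68.42) → (146.92,99.30) → (102.84,143.82).

Shape 4 is a closed polygon drawn with `<path>`. Its stroke #0000ff means score at S499, F1436. After flipping Y the toolpath is (60.02,38.45) → (75.59,73.01) → (125.60,75.52) → (99.81,95.51) → (47.41,13.57) → (60.02,38.45), returning to the start.

Shape 5 is a quadratic bezier drawn with `<path>`. Its stroke #008000 means engrave at S227, F2367. After flipping Y the toolpath is (19.48,51.54) → (34.08,49.64) → (41.62,56.34) → (42.08,71.64).

; LightBurn 1.6.03
; GRBL device profile, absolute coords
G21
G90
G00 X117.44 Y121.62
M4 S227
G1 X92.13 Y117.68 F2367
G1 X58.06 Y120.28
G1 X15.22 Y129.44
G00 X43.88 Y134.41
M4 S499
G1 X79.16 Y134.41 F1436
G1 X79.16 Y82.35
G1 X43.88 Y82.35
G1 X43.88 Y134.41
G00 X193.60 Y51.17
M4 S227
G1 X177.17 Y68.42 F2367
G1 X146.92 Y99.30
G1 X102.84 Y143.82
G00 X60.02 Y38.45
M4 S499
G1 X75.59 Y73.01 F1436
G1 X125.60 Y75.52
G1 X99.81 Y95.51
G1 X47.41 Y13.57
G1 X60.02 Y38.45
G00 X19.48 Y51.54
M4 S227
G1 X34.08 Y49.64 F2367
G1 X41.62 Y56.34
G1 X42.08 Y71.64
M5
G00 X0.00 Y0.00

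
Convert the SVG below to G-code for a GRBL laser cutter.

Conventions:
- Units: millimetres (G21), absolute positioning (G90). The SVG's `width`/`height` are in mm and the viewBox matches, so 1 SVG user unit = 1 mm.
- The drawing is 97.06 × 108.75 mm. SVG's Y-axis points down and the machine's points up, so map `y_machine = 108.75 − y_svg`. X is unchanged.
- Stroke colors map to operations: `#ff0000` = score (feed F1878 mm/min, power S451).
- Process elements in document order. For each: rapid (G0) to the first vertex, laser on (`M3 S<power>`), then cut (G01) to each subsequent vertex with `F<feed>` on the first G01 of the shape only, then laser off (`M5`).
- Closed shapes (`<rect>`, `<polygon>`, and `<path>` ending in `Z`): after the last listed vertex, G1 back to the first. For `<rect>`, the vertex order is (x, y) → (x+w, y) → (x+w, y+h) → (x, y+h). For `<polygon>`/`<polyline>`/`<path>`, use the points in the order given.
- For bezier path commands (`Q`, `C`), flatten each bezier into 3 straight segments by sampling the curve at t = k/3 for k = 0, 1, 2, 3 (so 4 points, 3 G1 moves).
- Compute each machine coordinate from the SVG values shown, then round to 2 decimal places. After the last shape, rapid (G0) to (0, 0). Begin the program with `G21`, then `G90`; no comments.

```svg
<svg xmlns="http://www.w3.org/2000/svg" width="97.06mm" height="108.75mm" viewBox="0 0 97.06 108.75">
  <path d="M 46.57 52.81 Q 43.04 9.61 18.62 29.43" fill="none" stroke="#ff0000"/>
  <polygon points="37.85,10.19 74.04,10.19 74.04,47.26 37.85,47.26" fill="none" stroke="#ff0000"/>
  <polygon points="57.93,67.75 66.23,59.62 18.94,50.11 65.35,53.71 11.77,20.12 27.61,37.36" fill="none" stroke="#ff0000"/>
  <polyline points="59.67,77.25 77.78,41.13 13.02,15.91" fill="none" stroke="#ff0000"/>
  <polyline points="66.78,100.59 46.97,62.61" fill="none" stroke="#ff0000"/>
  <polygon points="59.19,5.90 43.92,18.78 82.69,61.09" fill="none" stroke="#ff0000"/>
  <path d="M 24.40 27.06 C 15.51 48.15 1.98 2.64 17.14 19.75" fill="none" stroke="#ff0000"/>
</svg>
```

viewBox `0 0 97.06 108.75` with mm width/height → 1 unit = 1 mm. Flip: y_m = 108.75 − y_svg.

**Shape 1** — `<path>` quadratic bezier, stroke `#ff0000` → score (S451, F1878). Control points (SVG): P0=(46.57,52.81), P1=(43.04,9.61), P2=(18.62,29.43); sampled at t=k/3. Machine vertices: (46.57,55.94) → (41.90,77.74) → (32.58,85.53) → (18.62,79.32). Open path.

**Shape 2** — `<polygon>` rectangle, stroke `#ff0000` → score (S451, F1878). Machine vertices: (37.85,98.56) → (74.04,98.56) → (74.04,61.49) → (37.85,61.49) → (37.85,98.56). Closed: final G1 returns to the first vertex.

**Shape 3** — `<polygon>` closed polygon, stroke `#ff0000` → score (S451, F1878). Machine vertices: (57.93,41.00) → (66.23,49.13) → (18.94,58.64) → (65.35,55.04) → (11.77,88.63) → (27.61,71.39) → (57.93,41.00). Closed: final G1 returns to the first vertex.

**Shape 4** — `<polyline>` open polyline, stroke `#ff0000` → score (S451, F1878). Machine vertices: (59.67,31.50) → (77.78,67.62) → (13.02,92.84). Open path.

**Shape 5** — `<polyline>` line segment, stroke `#ff0000` → score (S451, F1878). Machine vertices: (66.78,8.16) → (46.97,46.14). Open path.

**Shape 6** — `<polygon>` closed polygon, stroke `#ff0000` → score (S451, F1878). Machine vertices: (59.19,102.85) → (43.92,89.97) → (82.69,47.66) → (59.19,102.85). Closed: final G1 returns to the first vertex.

**Shape 7** — `<path>` cubic bezier, stroke `#ff0000` → score (S451, F1878). Control points (SVG): P0=(24.40,27.06), P1=(15.51,48.15), P2=(1.98,2.64), P3=(17.14,19.75); sampled at t=k/3. Machine vertices: (24.40,81.69) → (15.20,78.01) → (10.31,90.02) → (17.14,89.00). Open path.

G21
G90
G0 X46.57 Y55.94
M3 S451
G01 X41.90 Y77.74 F1878
G01 X32.58 Y85.53
G01 X18.62 Y79.32
M5
G0 X37.85 Y98.56
M3 S451
G01 X74.04 Y98.56 F1878
G01 X74.04 Y61.49
G01 X37.85 Y61.49
G01 X37.85 Y98.56
M5
G0 X57.93 Y41.00
M3 S451
G01 X66.23 Y49.13 F1878
G01 X18.94 Y58.64
G01 X65.35 Y55.04
G01 X11.77 Y88.63
G01 X27.61 Y71.39
G01 X57.93 Y41.00
M5
G0 X59.67 Y31.50
M3 S451
G01 X77.78 Y67.62 F1878
G01 X13.02 Y92.84
M5
G0 X66.78 Y8.16
M3 S451
G01 X46.97 Y46.14 F1878
M5
G0 X59.19 Y102.85
M3 S451
G01 X43.92 Y89.97 F1878
G01 X82.69 Y47.66
G01 X59.19 Y102.85
M5
G0 X24.40 Y81.69
M3 S451
G01 X15.20 Y78.01 F1878
G01 X10.31 Y90.02
G01 X17.14 Y89.00
M5
G0 X0.00 Y0.00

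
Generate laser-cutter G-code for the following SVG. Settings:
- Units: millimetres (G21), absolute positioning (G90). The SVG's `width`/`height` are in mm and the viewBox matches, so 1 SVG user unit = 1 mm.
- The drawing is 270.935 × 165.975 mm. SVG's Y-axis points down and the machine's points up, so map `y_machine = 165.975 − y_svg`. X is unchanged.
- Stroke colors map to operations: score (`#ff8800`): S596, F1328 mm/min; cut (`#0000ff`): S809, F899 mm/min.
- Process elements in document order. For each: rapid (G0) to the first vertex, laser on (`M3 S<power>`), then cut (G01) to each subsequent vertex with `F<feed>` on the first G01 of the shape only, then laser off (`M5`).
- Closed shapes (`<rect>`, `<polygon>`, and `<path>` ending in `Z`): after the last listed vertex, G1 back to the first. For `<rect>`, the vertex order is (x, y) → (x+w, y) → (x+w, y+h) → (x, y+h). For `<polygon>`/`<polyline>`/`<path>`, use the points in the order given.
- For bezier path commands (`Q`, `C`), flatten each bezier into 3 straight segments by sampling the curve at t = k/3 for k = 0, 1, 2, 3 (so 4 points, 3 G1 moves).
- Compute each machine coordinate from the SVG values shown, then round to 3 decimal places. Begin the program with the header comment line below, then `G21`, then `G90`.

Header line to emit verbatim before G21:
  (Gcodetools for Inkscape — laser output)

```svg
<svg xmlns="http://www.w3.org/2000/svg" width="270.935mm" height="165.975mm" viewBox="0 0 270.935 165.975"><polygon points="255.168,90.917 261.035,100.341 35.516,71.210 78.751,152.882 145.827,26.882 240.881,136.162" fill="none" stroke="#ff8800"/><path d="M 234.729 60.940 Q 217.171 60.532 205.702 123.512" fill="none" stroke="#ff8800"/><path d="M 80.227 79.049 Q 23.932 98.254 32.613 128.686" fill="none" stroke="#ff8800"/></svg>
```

(Gcodetools for Inkscape — laser output)
G21
G90
G0 X255.168 Y75.058
M3 S596
G01 X261.035 Y65.634 F1328
G01 X35.516 Y94.765
G01 X78.751 Y13.093
G01 X145.827 Y139.093
G01 X240.881 Y29.813
G01 X255.168 Y75.058
M5
G0 X234.729 Y105.035
M3 S596
G01 X223.700 Y98.264 F1328
G01 X214.025 Y77.407
G01 X205.702 Y42.463
M5
G0 X80.227 Y86.926
M3 S596
G01 X49.917 Y72.875 F1328
G01 X34.045 Y56.330
G01 X32.613 Y37.289
M5

Since the viewBox matches the mm dimensions, user units are millimetres directly. The only transform is the Y-flip y_m = 165.975 − y_svg.

Shape 1 is a closed polygon drawn with `<polygon>`. Its stroke #ff8800 means score at S596, F1328. After flipping Y the toolpath is (255.168,75.058) → (261.035,65.634) → (35.516,94.765) → (78.751,13.093) → (145.827,139.093) → (240.881,29.813) → (255.168,75.058), returning to the start.

Shape 2 is a quadratic bezier drawn with `<path>`. Its stroke #ff8800 means score at S596, F1328. After flipping Y the toolpath is (234.729,105.035) → (223.700,98.264) → (214.025,77.407) → (205.702,42.463).

Shape 3 is a quadratic bezier drawn with `<path>`. Its stroke #ff8800 means score at S596, F1328. After flipping Y the toolpath is (80.227,86.926) → (49.917,72.875) → (34.045,56.330) → (32.613,37.289).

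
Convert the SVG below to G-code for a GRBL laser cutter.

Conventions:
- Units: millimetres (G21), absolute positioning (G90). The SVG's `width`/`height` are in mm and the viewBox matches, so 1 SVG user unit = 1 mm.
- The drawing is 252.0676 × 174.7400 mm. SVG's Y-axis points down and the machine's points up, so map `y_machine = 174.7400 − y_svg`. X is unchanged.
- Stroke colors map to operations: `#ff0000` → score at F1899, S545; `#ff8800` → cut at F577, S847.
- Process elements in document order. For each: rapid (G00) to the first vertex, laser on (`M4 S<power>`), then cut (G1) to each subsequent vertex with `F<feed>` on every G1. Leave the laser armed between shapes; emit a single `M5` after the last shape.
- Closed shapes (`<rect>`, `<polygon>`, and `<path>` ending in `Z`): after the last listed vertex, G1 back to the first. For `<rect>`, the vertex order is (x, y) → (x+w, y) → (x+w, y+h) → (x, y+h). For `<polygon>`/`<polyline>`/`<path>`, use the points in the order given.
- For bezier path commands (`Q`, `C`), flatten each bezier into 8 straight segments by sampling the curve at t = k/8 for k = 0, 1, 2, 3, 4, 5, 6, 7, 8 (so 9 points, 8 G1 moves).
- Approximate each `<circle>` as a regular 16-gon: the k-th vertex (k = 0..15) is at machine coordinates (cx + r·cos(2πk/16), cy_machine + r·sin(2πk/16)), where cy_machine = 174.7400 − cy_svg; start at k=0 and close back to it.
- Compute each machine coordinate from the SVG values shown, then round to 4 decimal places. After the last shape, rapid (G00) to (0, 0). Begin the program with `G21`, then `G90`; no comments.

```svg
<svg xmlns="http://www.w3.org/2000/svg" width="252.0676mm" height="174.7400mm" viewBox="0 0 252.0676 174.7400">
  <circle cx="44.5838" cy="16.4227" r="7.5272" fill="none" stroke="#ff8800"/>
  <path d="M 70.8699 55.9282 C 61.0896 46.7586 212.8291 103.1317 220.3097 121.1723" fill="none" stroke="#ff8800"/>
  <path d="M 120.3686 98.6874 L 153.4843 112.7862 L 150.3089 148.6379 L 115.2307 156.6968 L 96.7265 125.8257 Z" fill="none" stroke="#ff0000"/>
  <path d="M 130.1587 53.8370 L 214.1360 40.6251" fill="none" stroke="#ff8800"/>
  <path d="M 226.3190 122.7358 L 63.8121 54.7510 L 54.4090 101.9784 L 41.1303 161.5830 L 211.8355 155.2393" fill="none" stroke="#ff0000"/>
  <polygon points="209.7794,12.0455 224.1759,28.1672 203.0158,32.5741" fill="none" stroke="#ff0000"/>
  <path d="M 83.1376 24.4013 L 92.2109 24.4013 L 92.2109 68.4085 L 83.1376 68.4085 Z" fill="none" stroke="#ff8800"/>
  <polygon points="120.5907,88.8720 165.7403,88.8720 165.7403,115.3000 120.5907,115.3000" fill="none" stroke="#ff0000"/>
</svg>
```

viewBox `0 0 252.0676 174.7400` with mm width/height → 1 unit = 1 mm. Flip: y_m = 174.7400 − y_svg.

**Shape 1** — `<circle>` circle, stroke `#ff8800` → cut (S847, F577). Machine vertices: (52.1110,158.3173) → (51.5380,161.1978) → (49.9063,163.6398) → (47.4643,165.2715) → (44.5838,165.8445) → (41.7033,165.2715) → (39.2613,163.6398) → (37.6296,161.1978) → (37.0566,158.3173) → (37.6296,155.4368) → (39.2613,152.9948) → (41.7033,151.3631) → (44.5838,150.7901) → (47.4643,151.3631) → (49.9063,152.9948) → (51.5380,155.4368) → (52.1110,158.3173). Closed: final G1 returns to the first vertex.

**Shape 2** — `<path>` cubic bezier, stroke `#ff8800` → cut (S847, F577). Control points (SVG): P0=(70.8699,55.9282), P1=(61.0896,46.7586), P2=(212.8291,103.1317), P3=(220.3097,121.1723); sampled at t=k/8. Machine vertices: (70.8699,118.8118) → (74.1763,119.3810) → (89.0418,115.0228) → (111.8832,106.9546) → (139.1170,96.3936) → (167.1599,84.5571) → (192.4285,72.6624) → (211.3396,61.9269) → (220.3097,53.5677). Open path.

**Shape 3** — `<path>` regular polygon, stroke `#ff0000` → score (S545, F1899). Machine vertices: (120.3686,76.0526) → (153.4843,61.9538) → (150.3089,26.1021) → (115.2307,18.0432) → (96.7265,48.9143) → (120.3686,76.0526). Closed: final G1 returns to the first vertex.

**Shape 4** — `<path>` line segment, stroke `#ff8800` → cut (S847, F577). Machine vertices: (130.1587,120.9030) → (214.1360,134.1149). Open path.

**Shape 5** — `<path>` open polyline, stroke `#ff0000` → score (S545, F1899). Machine vertices: (226.3190,52.0042) → (63.8121,119.9890) → (54.4090,72.7616) → (41.1303,13.1570) → (211.8355,19.5007). Open path.

**Shape 6** — `<polygon>` regular polygon, stroke `#ff0000` → score (S545, F1899). Machine vertices: (209.7794,162.6945) → (224.1759,146.5728) → (203.0158,142.1659) → (209.7794,162.6945). Closed: final G1 returns to the first vertex.

**Shape 7** — `<path>` rectangle, stroke `#ff8800` → cut (S847, F577). Machine vertices: (83.1376,150.3387) → (92.2109,150.3387) → (92.2109,106.3315) → (83.1376,106.3315) → (83.1376,150.3387). Closed: final G1 returns to the first vertex.

**Shape 8** — `<polygon>` rectangle, stroke `#ff0000` → score (S545, F1899). Machine vertices: (120.5907,85.8680) → (165.7403,85.8680) → (165.7403,59.4400) → (120.5907,59.4400) → (120.5907,85.8680). Closed: final G1 returns to the first vertex.

G21
G90
G00 X52.1110 Y158.3173
M4 S847
G1 X51.5380 Y161.1978 F577
G1 X49.9063 Y163.6398 F577
G1 X47.4643 Y165.2715 F577
G1 X44.5838 Y165.8445 F577
G1 X41.7033 Y165.2715 F577
G1 X39.2613 Y163.6398 F577
G1 X37.6296 Y161.1978 F577
G1 X37.0566 Y158.3173 F577
G1 X37.6296 Y155.4368 F577
G1 X39.2613 Y152.9948 F577
G1 X41.7033 Y151.3631 F577
G1 X44.5838 Y150.7901 F577
G1 X47.4643 Y151.3631 F577
G1 X49.9063 Y152.9948 F577
G1 X51.5380 Y155.4368 F577
G1 X52.1110 Y158.3173 F577
G00 X70.8699 Y118.8118
M4 S847
G1 X74.1763 Y119.3810 F577
G1 X89.0418 Y115.0228 F577
G1 X111.8832 Y106.9546 F577
G1 X139.1170 Y96.3936 F577
G1 X167.1599 Y84.5571 F577
G1 X192.4285 Y72.6624 F577
G1 X211.3396 Y61.9269 F577
G1 X220.3097 Y53.5677 F577
G00 X120.3686 Y76.0526
M4 S545
G1 X153.4843 Y61.9538 F1899
G1 X150.3089 Y26.1021 F1899
G1 X115.2307 Y18.0432 F1899
G1 X96.7265 Y48.9143 F1899
G1 X120.3686 Y76.0526 F1899
G00 X130.1587 Y120.9030
M4 S847
G1 X214.1360 Y134.1149 F577
G00 X226.3190 Y52.0042
M4 S545
G1 X63.8121 Y119.9890 F1899
G1 X54.4090 Y72.7616 F1899
G1 X41.1303 Y13.1570 F1899
G1 X211.8355 Y19.5007 F1899
G00 X209.7794 Y162.6945
M4 S545
G1 X224.1759 Y146.5728 F1899
G1 X203.0158 Y142.1659 F1899
G1 X209.7794 Y162.6945 F1899
G00 X83.1376 Y150.3387
M4 S847
G1 X92.2109 Y150.3387 F577
G1 X92.2109 Y106.3315 F577
G1 X83.1376 Y106.3315 F577
G1 X83.1376 Y150.3387 F577
G00 X120.5907 Y85.8680
M4 S545
G1 X165.7403 Y85.8680 F1899
G1 X165.7403 Y59.4400 F1899
G1 X120.5907 Y59.4400 F1899
G1 X120.5907 Y85.8680 F1899
M5
G00 X0.0000 Y0.0000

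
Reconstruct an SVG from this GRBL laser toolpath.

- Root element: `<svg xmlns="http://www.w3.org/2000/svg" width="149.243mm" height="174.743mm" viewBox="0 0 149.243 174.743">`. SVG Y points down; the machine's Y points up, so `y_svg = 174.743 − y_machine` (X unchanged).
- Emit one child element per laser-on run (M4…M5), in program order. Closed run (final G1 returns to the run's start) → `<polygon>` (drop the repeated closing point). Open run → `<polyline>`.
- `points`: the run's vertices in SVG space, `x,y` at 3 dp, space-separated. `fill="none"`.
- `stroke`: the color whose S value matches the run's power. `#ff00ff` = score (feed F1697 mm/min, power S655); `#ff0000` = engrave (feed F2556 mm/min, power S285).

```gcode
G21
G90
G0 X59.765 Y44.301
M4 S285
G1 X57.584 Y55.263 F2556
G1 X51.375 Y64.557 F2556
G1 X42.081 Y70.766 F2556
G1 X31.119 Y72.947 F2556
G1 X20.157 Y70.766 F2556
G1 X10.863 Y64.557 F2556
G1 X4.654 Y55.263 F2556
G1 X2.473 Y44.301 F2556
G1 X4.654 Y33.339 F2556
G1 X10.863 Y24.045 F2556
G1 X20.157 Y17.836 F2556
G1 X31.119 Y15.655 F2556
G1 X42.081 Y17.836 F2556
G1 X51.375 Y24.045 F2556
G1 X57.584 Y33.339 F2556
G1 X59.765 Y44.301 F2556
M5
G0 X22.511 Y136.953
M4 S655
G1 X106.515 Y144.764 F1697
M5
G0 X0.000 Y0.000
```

y_svg = 174.743 − y_m.

[1] S285→`#ff0000` (engrave); closed run; points: 59.765,130.442 57.584,119.480 51.375,110.186 42.081,103.977 31.119,101.796 20.157,103.977 10.863,110.186 4.654,119.480 2.473,130.442 4.654,141.404 10.863,150.698 20.157,156.907 31.119,159.088 42.081,156.907 51.375,150.698 57.584,141.404

[2] S655→`#ff00ff` (score); open run; points: 22.511,37.790 106.515,29.979

<svg xmlns="http://www.w3.org/2000/svg" width="149.243mm" height="174.743mm" viewBox="0 0 149.243 174.743">
  <polygon points="59.765,130.442 57.584,119.480 51.375,110.186 42.081,103.977 31.119,101.796 20.157,103.977 10.863,110.186 4.654,119.480 2.473,130.442 4.654,141.404 10.863,150.698 20.157,156.907 31.119,159.088 42.081,156.907 51.375,150.698 57.584,141.404" fill="none" stroke="#ff0000"/>
  <polyline points="22.511,37.790 106.515,29.979" fill="none" stroke="#ff00ff"/>
</svg>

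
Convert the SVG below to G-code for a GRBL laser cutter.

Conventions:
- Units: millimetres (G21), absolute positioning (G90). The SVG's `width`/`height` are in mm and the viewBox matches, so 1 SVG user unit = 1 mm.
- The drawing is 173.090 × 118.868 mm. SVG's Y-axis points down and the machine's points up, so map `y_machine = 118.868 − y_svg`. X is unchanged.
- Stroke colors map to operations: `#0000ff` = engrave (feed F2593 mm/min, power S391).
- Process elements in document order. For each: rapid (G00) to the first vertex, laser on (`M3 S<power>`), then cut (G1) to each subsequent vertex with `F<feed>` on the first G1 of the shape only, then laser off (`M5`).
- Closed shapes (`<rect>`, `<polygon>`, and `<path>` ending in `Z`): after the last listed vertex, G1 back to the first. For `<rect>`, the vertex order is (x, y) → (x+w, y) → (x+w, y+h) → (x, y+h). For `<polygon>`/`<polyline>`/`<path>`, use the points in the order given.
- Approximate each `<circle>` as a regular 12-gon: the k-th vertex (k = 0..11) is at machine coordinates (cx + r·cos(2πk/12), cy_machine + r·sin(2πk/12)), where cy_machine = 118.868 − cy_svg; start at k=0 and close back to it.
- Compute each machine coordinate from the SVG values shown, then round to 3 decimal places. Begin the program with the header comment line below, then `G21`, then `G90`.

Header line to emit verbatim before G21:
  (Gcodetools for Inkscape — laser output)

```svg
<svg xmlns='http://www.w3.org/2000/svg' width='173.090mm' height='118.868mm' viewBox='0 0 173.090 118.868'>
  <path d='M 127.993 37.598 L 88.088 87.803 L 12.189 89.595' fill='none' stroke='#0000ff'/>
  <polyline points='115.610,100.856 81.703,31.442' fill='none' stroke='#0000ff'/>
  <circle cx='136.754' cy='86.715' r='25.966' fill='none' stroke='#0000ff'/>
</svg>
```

(Gcodetools for Inkscape — laser output)
G21
G90
G00 X127.993 Y81.270
M3 S391
G1 X88.088 Y31.065 F2593
G1 X12.189 Y29.273
M5
G00 X115.610 Y18.012
M3 S391
G1 X81.703 Y87.426 F2593
M5
G00 X162.720 Y32.153
M3 S391
G1 X159.241 Y45.136 F2593
G1 X149.737 Y54.640
G1 X136.754 Y58.119
G1 X123.771 Y54.640
G1 X114.267 Y45.136
G1 X110.788 Y32.153
G1 X114.267 Y19.170
G1 X123.771 Y9.666
G1 X136.754 Y6.187
G1 X149.737 Y9.666
G1 X159.241 Y19.170
G1 X162.720 Y32.153
M5

1 u = 1 mm; y_m = 118.868 − y.

[1] `<path>` open polyline, #0000ff→engrave S391 F2593: (127.993,81.270) → (88.088,31.065) → (12.189,29.273)

[2] `<polyline>` line segment, #0000ff→engrave S391 F2593: (115.610,18.012) → (81.703,87.426)

[3] `<circle>` circle, #0000ff→engrave S391 F2593: (162.720,32.153) → (159.241,45.136) → (149.737,54.640) → (136.754,58.119) → (123.771,54.640) → (114.267,45.136) → (110.788,32.153) → (114.267,19.170) → (123.771,9.666) → (136.754,6.187) → (149.737,9.666) → (159.241,19.170) → (162.720,32.153) (closed)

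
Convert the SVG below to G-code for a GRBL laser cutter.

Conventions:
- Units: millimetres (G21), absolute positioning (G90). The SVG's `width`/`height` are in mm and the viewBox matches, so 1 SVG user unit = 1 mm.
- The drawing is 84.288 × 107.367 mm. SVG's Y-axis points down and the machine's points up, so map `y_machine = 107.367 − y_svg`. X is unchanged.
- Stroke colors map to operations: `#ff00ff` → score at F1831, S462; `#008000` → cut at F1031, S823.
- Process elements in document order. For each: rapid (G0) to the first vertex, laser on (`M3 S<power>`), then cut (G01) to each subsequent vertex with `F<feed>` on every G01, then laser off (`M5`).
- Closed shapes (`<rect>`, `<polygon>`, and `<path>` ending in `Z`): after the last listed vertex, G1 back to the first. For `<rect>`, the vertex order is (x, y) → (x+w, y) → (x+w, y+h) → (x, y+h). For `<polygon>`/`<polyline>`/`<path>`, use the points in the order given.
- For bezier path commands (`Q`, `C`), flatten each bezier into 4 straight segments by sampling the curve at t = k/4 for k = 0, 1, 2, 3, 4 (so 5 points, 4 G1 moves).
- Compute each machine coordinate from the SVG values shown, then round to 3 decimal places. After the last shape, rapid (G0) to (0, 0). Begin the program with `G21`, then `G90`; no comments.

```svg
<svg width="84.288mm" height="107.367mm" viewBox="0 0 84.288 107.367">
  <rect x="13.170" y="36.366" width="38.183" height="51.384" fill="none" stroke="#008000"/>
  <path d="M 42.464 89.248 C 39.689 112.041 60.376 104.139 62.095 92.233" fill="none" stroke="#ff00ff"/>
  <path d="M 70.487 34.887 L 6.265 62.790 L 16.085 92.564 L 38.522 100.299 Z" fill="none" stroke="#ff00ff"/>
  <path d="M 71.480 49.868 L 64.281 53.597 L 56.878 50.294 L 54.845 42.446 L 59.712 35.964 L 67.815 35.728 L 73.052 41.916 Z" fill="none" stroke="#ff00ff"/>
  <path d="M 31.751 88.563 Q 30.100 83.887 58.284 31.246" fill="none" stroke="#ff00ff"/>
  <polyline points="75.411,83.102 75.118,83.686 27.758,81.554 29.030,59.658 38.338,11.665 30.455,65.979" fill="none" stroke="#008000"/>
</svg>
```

G21
G90
G0 X13.170 Y71.001
M3 S823
G01 X51.353 Y71.001 F1031
G01 X51.353 Y19.617 F1031
G01 X13.170 Y19.617 F1031
G01 X13.170 Y71.001 F1031
M5
G0 X42.464 Y18.119
M3 S462
G01 X44.119 Y6.363 F1831
G01 X50.594 Y3.614 F1831
G01 X57.912 Y7.372 F1831
G01 X62.095 Y15.134 F1831
M5
G0 X70.487 Y72.480
M3 S462
G01 X6.265 Y44.577 F1831
G01 X16.085 Y14.803 F1831
G01 X38.522 Y7.068 F1831
G01 X70.487 Y72.480 F1831
M5
G0 X71.480 Y57.499
M3 S462
G01 X64.281 Y53.770 F1831
G01 X56.878 Y57.073 F1831
G01 X54.845 Y64.921 F1831
G01 X59.712 Y71.403 F1831
G01 X67.815 Y71.639 F1831
G01 X73.052 Y65.451 F1831
G01 X71.480 Y57.499 F1831
M5
G0 X31.751 Y18.804
M3 S462
G01 X32.790 Y24.140 F1831
G01 X37.559 Y35.471 F1831
G01 X46.057 Y52.798 F1831
G01 X58.284 Y76.121 F1831
M5
G0 X75.411 Y24.265
M3 S823
G01 X75.118 Y23.681 F1031
G01 X27.758 Y25.813 F1031
G01 X29.030 Y47.709 F1031
G01 X38.338 Y95.702 F1031
G01 X30.455 Y41.388 F1031
M5
G0 X0.000 Y0.000

1 u = 1 mm; y_m = 107.367 − y.

[1] `<rect>` rectangle, #008000→cut S823 F1031: (13.170,71.001) → (51.353,71.001) → (51.353,19.617) → (13.170,19.617) → (13.170,71.001) (closed)

[2] `<path>` cubic bezier, #ff00ff→score S462 F1831: (42.464,18.119) → (44.119,6.363) → (50.594,3.614) → (57.912,7.372) → (62.095,15.134)

[3] `<path>` closed polygon, #ff00ff→score S462 F1831: (70.487,72.480) → (6.265,44.577) → (16.085,14.803) → (38.522,7.068) → (70.487,72.480) (closed)

[4] `<path>` regular polygon, #ff00ff→score S462 F1831: (71.480,57.499) → (64.281,53.770) → (56.878,57.073) → (54.845,64.921) → (59.712,71.403) → (67.815,71.639) → (73.052,65.451) → (71.480,57.499) (closed)

[5] `<path>` quadratic bezier, #ff00ff→score S462 F1831: (31.751,18.804) → (32.790,24.140) → (37.559,35.471) → (46.057,52.798) → (58.284,76.121)

[6] `<polyline>` open polyline, #008000→cut S823 F1031: (75.411,24.265) → (75.118,23.681) → (27.758,25.813) → (29.030,47.709) → (38.338,95.702) → (30.455,41.388)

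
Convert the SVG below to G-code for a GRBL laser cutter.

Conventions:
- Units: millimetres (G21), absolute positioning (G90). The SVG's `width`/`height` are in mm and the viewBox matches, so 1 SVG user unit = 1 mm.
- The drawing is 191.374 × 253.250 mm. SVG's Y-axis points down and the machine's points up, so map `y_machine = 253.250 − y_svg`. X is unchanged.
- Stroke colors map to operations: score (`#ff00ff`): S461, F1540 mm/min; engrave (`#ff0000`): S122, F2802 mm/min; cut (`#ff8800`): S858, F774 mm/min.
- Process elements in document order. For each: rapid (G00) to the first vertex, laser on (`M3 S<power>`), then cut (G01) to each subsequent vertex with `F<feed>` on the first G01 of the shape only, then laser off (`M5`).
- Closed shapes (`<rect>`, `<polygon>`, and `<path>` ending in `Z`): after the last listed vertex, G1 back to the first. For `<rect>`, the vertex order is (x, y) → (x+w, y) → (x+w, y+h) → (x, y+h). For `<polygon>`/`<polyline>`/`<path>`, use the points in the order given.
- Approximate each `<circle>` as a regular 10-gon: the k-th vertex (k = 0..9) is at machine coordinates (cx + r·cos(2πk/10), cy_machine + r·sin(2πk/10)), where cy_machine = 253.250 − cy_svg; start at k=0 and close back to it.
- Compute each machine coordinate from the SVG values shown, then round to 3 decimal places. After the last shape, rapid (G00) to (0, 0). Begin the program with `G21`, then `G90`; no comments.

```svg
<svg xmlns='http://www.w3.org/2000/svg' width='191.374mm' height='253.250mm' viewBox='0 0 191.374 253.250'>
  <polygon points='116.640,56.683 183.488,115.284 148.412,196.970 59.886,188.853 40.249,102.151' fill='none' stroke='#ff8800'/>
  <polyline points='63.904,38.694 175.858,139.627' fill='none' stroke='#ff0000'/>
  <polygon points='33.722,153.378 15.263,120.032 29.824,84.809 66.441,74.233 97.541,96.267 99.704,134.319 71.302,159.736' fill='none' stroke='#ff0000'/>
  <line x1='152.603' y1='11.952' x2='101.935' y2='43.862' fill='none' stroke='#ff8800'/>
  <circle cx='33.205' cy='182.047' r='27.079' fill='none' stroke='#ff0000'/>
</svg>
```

1 u = 1 mm; y_m = 253.250 − y.

[1] `<polygon>` regular polygon, #ff8800→cut S858 F774: (116.640,196.567) → (183.488,137.966) → (148.412,56.280) → (59.886,64.397) → (40.249,151.099) → (116.640,196.567) (closed)

[2] `<polyline>` line segment, #ff0000→engrave S122 F2802: (63.904,214.556) → (175.858,113.623)

[3] `<polygon>` regular polygon, #ff0000→engrave S122 F2802: (33.722,99.872) → (15.263,133.218) → (29.824,168.441) → (66.441,179.017) → (97.541,156.983) → (99.704,118.931) → (71.302,93.514) → (33.722,99.872) (closed)

[4] `<line>` line segment, #ff8800→cut S858 F774: (152.603,241.298) → (101.935,209.388)

[5] `<circle>` circle, #ff0000→engrave S122 F2802: (60.284,71.203) → (55.112,87.120) → (41.573,96.957) → (24.837,96.957) → (11.298,87.120) → (6.126,71.203) → (11.298,55.286) → (24.837,45.449) → (41.573,45.449) → (55.112,55.286) → (60.284,71.203) (closed)

G21
G90
G00 X116.640 Y196.567
M3 S858
G01 X183.488 Y137.966 F774
G01 X148.412 Y56.280
G01 X59.886 Y64.397
G01 X40.249 Y151.099
G01 X116.640 Y196.567
M5
G00 X63.904 Y214.556
M3 S122
G01 X175.858 Y113.623 F2802
M5
G00 X33.722 Y99.872
M3 S122
G01 X15.263 Y133.218 F2802
G01 X29.824 Y168.441
G01 X66.441 Y179.017
G01 X97.541 Y156.983
G01 X99.704 Y118.931
G01 X71.302 Y93.514
G01 X33.722 Y99.872
M5
G00 X152.603 Y241.298
M3 S858
G01 X101.935 Y209.388 F774
M5
G00 X60.284 Y71.203
M3 S122
G01 X55.112 Y87.120 F2802
G01 X41.573 Y96.957
G01 X24.837 Y96.957
G01 X11.298 Y87.120
G01 X6.126 Y71.203
G01 X11.298 Y55.286
G01 X24.837 Y45.449
G01 X41.573 Y45.449
G01 X55.112 Y55.286
G01 X60.284 Y71.203
M5
G00 X0.000 Y0.000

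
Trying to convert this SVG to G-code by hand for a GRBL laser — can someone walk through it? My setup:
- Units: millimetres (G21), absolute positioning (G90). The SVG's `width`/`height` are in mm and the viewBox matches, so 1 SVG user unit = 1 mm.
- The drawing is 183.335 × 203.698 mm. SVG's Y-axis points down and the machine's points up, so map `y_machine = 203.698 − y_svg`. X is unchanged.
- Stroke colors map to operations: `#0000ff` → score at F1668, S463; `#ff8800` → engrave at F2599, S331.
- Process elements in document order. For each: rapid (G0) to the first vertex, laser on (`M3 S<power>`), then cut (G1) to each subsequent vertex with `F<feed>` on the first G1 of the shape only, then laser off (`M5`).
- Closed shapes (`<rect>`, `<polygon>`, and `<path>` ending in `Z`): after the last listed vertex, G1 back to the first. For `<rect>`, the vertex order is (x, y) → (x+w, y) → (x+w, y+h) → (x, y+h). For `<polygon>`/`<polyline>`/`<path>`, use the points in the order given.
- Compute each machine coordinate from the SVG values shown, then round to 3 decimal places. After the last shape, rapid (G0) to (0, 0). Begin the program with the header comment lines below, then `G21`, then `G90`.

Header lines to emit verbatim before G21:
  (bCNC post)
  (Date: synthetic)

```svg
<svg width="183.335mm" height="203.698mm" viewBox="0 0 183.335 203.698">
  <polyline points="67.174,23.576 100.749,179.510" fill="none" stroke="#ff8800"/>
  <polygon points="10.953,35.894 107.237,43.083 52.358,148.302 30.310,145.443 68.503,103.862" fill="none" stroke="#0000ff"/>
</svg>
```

(bCNC post)
(Date: synthetic)
G21
G90
G0 X67.174 Y180.122
M3 S331
G1 X100.749 Y24.188 F2599
M5
G0 X10.953 Y167.804
M3 S463
G1 X107.237 Y160.615 F1668
G1 X52.358 Y55.396
G1 X30.310 Y58.255
G1 X68.503 Y99.836
G1 X10.953 Y167.804
M5
G0 X0.000 Y0.000

viewBox `0 0 183.335 203.698` with mm width/height → 1 unit = 1 mm. Flip: y_m = 203.698 − y_svg.

**Shape 1** — `<polyline>` line segment, stroke `#ff8800` → engrave (S331, F2599). Machine vertices: (67.174,180.122) → (100.749,24.188). Open path.

**Shape 2** — `<polygon>` closed polygon, stroke `#0000ff` → score (S463, F1668). Machine vertices: (10.953,167.804) → (107.237,160.615) → (52.358,55.396) → (30.310,58.255) → (68.503,99.836) → (10.953,167.804). Closed: final G1 returns to the first vertex.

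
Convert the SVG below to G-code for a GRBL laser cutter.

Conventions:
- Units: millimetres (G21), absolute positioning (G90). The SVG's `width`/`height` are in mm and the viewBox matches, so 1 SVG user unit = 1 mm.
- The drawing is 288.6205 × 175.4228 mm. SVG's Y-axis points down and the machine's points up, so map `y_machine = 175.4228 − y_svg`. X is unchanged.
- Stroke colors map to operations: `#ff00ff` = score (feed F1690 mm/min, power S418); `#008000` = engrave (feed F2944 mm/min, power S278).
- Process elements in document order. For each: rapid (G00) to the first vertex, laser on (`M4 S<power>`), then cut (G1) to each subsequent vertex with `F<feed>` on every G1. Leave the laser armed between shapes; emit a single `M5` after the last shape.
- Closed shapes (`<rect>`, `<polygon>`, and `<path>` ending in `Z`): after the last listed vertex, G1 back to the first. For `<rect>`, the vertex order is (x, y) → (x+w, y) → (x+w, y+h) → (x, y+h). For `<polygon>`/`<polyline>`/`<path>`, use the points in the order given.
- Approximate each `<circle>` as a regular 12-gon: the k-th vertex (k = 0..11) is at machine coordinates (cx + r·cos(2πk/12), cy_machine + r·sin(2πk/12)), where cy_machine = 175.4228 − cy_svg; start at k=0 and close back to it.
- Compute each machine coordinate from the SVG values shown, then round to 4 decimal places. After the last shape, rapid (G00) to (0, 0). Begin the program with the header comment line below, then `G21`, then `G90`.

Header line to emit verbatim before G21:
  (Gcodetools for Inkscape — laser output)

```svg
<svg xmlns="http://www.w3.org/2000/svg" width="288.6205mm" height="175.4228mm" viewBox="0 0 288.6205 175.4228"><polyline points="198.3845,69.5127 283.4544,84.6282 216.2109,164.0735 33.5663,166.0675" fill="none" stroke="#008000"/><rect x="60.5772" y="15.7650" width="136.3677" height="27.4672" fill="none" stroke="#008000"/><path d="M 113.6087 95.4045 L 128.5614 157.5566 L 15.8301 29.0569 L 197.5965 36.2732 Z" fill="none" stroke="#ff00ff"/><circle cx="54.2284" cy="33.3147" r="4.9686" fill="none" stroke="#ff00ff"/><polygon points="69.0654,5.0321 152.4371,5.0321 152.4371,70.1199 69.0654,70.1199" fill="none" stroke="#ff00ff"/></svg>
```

Since the viewBox matches the mm dimensions, user units are millimetres directly. The only transform is the Y-flip y_m = 175.4228 − y_svg.

Shape 1 is a open polyline drawn with `<polyline>`. Its stroke #008000 means engrave at S278, F2944. After flipping Y the toolpath is (198.3845,105.9101) → (283.4544,90.7946) → (216.2109,11.3493) → (33.5663,9.3553).

Shape 2 is a rectangle drawn with `<rect>`. Its stroke #008000 means engrave at S278, F2944. After flipping Y the toolpath is (60.5772,159.6578) → (196.9449,159.6578) → (196.9449,132.1906) → (60.5772,132.1906) → (60.5772,159.6578), returning to the start.

Shape 3 is a closed polygon drawn with `<path>`. Its stroke #ff00ff means score at S418, F1690. After flipping Y the toolpath is (113.6087,80.0183) → (128.5614,17.8662) → (15.8301,146.3659) → (197.5965,139.1496) → (113.6087,80.0183), returning to the start.

Shape 4 is a circle drawn with `<circle>`. Its stroke #ff00ff means score at S418, F1690. After flipping Y the toolpath is (59.1970,142.1081) → (58.5313,144.5924) → (56.7127,146.4110) → (54.2284,147.0767) → (51.7441,146.4110) → (49.9255,144.5924) → (49.2598,142.1081) → (49.9255,139.6238) → (51.7441,137.8052) → (54.2284,137.1395) → (56.7127,137.8052) → (58.5313,139.6238) → (59.1970,142.1081), returning to the start.

Shape 5 is a rectangle drawn with `<polygon>`. Its stroke #ff00ff means score at S418, F1690. After flipping Y the toolpath is (69.0654,170.3907) → (152.4371,170.3907) → (152.4371,105.3029) → (69.0654,105.3029) → (69.0654,170.3907), returning to the start.

(Gcodetools for Inkscape — laser output)
G21
G90
G00 X198.3845 Y105.9101
M4 S278
G1 X283.4544 Y90.7946 F2944
G1 X216.2109 Y11.3493 F2944
G1 X33.5663 Y9.3553 F2944
G00 X60.5772 Y159.6578
M4 S278
G1 X196.9449 Y159.6578 F2944
G1 X196.9449 Y132.1906 F2944
G1 X60.5772 Y132.1906 F2944
G1 X60.5772 Y159.6578 F2944
G00 X113.6087 Y80.0183
M4 S418
G1 X128.5614 Y17.8662 F1690
G1 X15.8301 Y146.3659 F1690
G1 X197.5965 Y139.1496 F1690
G1 X113.6087 Y80.0183 F1690
G00 X59.1970 Y142.1081
M4 S418
G1 X58.5313 Y144.5924 F1690
G1 X56.7127 Y146.4110 F1690
G1 X54.2284 Y147.0767 F1690
G1 X51.7441 Y146.4110 F1690
G1 X49.9255 Y144.5924 F1690
G1 X49.2598 Y142.1081 F1690
G1 X49.9255 Y139.6238 F1690
G1 X51.7441 Y137.8052 F1690
G1 X54.2284 Y137.1395 F1690
G1 X56.7127 Y137.8052 F1690
G1 X58.5313 Y139.6238 F1690
G1 X59.1970 Y142.1081 F1690
G00 X69.0654 Y170.3907
M4 S418
G1 X152.4371 Y170.3907 F1690
G1 X152.4371 Y105.3029 F1690
G1 X69.0654 Y105.3029 F1690
G1 X69.0654 Y170.3907 F1690
M5
G00 X0.0000 Y0.0000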